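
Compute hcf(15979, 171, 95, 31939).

gcd(15979, 171): 15979 = 93·171 + 76; 171 = 2·76 + 19; 76 = 4·19 + 0 → 19
gcd(19, 95): 95 = 5·19 + 0 → 19
gcd(19, 31939): 31939 = 1681·19 + 0 → 19

19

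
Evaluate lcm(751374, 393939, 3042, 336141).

3308299722

751374 = 2 · 3² · 13³ · 19; 393939 = 3² · 7 · 13² · 37; 3042 = 2 · 3² · 13²; 336141 = 3² · 13³ · 17
lcm takes max exponent of each prime: 2 · 3² · 7 · 13³ · 17 · 19 · 37 = 3308299722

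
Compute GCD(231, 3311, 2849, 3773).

77

gcd(231, 3311): 3311 = 14·231 + 77; 231 = 3·77 + 0 → 77
gcd(77, 2849): 2849 = 37·77 + 0 → 77
gcd(77, 3773): 3773 = 49·77 + 0 → 77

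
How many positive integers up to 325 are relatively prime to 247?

284

247 = 13·19. Inclusion–exclusion on these primes:
325 − ⌊325/13⌋ − ⌊325/19⌋ + ⌊325/247⌋ = 284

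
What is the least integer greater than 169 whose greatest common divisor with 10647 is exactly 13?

Multiples of 13 above 169: 13·14, 13·15, … . Need the cofactor coprime to 10647/13 = 819.
Checking s = 14, 15, … the first with gcd(s, 819) = 1 is s = 16, giving 208.

208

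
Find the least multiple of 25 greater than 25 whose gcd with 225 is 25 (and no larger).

225 = 25·9. Any x with gcd(x, 225) = 25 is a multiple of 25, say 25s, with s coprime to 9.
Need s > 25/25, so s ≥ 2. First s ≥ 2 with gcd(s, 9) = 1 is s = 2. Thus x = 25·2 = 50.

50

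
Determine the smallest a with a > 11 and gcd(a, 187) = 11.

gcd(a, 187) = 11 forces 11 | a; write a = 11s. Then gcd(11s, 11·17) = 11·gcd(s, 17), so need gcd(s, 17) = 1.
11s > 11 gives s ≥ 2. The least s ≥ 2 coprime to 17 is 2, so a = 11·2 = 22.

22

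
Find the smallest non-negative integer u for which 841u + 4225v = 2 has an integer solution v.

gcd(841, 4225) = 1 (Euclid: 4225 = 5·841 + 20; 841 = 42·20 + 1; 20 = 20·1 + 0), and 1 | 2.
Extended Euclid: 841·(211) + 4225·(-42) = 1. Scale by 2: u₀ = 422.
General solution u = u₀ + 4225t; reducing mod 4225 gives u = 422 (and v = -84).

422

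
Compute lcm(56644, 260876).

gcd first: 260876 = 4·56644 + 34300; 56644 = 1·34300 + 22344; 34300 = 1·22344 + 11956; 22344 = 1·11956 + 10388; 11956 = 1·10388 + 1568; 10388 = 6·1568 + 980; 1568 = 1·980 + 588; 980 = 1·588 + 392; 588 = 1·392 + 196; 392 = 2·196 + 0 → gcd = 196
lcm = 56644·260876/gcd = 14777060144/196 = 75393164

75393164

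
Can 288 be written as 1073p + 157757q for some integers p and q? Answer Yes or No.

gcd(1073, 157757): 157757 = 147·1073 + 26; 1073 = 41·26 + 7; 26 = 3·7 + 5; 7 = 1·5 + 2; 5 = 2·2 + 1; 2 = 2·1 + 0 → 1
1 divides 288, so a solution exists.

Yes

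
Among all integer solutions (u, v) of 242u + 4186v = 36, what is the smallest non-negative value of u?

1038

gcd(242, 4186) = 2 (Euclid: 4186 = 17·242 + 72; 242 = 3·72 + 26; 72 = 2·26 + 20; 26 = 1·20 + 6; 20 = 3·6 + 2; 6 = 3·2 + 0), and 2 | 36.
Extended Euclid: 242·(-640) + 4186·(37) = 2. Scale by 18: u₀ = -11520.
General solution u = u₀ + 2093t; reducing mod 2093 gives u = 1038 (and v = -60).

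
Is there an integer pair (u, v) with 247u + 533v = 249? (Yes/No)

No

By Bézout, 247u + 533v = 249 has integer solutions iff gcd(247, 533) | 249.
Euclid: 533 = 2·247 + 39; 247 = 6·39 + 13; 39 = 3·13 + 0. gcd = 13; 249 mod 13 = 2. No.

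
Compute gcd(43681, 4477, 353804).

gcd(43681, 4477): 43681 = 9·4477 + 3388; 4477 = 1·3388 + 1089; 3388 = 3·1089 + 121; 1089 = 9·121 + 0 → 121
gcd(121, 353804): 353804 = 2924·121 + 0 → 121

121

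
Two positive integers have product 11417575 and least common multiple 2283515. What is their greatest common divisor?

5

gcd·lcm = product, so gcd = 11417575/2283515 = 5.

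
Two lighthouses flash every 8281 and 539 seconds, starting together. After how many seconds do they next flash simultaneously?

91091

gcd first: 8281 = 15·539 + 196; 539 = 2·196 + 147; 196 = 1·147 + 49; 147 = 3·49 + 0 → gcd = 49
lcm = 8281·539/gcd = 4463459/49 = 91091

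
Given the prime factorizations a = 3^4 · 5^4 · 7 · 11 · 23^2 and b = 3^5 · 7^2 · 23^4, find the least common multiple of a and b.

max exponent per prime: 3^5 · 5^4 · 7^2 · 11 · 23^4 = 22907959160625

22907959160625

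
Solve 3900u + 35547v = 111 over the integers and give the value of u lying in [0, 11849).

Reduce mod 35547: 3900u ≡ 111 (mod 35547). With g = gcd(3900, 35547) = 3 dividing 111, divide through: 1300u ≡ 37 (mod 11849).
Since gcd(1300, 11849) = 1, u ≡ 37·(1300)⁻¹ ≡ 793 (mod 11849). Smallest non-negative: 793.

793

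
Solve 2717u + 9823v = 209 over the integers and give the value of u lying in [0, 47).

Euclid: 9823 = 3·2717 + 1672; 2717 = 1·1672 + 1045; 1672 = 1·1045 + 627; 1045 = 1·627 + 418; 627 = 1·418 + 209; 418 = 2·209 + 0 → gcd = 209; 209 = 209·1.
Back-substitution yields 2717·(-18) + 9823·(5) = 209, so one solution is u = -18·1 = -18, v = 5·1 = 5.
Solutions in u differ by 9823/209 = 47; the one in [0, 47) is -18 mod 47 = 29.

29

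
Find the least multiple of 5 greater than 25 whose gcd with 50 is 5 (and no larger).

35

50 = 5·10. Any k with gcd(k, 50) = 5 is a multiple of 5, say 5s, with s coprime to 10.
Need s > 25/5, so s ≥ 6. First s ≥ 6 with gcd(s, 10) = 1 is s = 7. Thus k = 5·7 = 35.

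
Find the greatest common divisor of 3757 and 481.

13

3757 = 13 · 17²
481 = 13 · 37
Common: 13 = 13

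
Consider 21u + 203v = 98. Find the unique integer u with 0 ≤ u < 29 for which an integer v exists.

24

Euclid: 203 = 9·21 + 14; 21 = 1·14 + 7; 14 = 2·7 + 0 → gcd = 7; 98 = 7·14.
Back-substitution yields 21·(10) + 203·(-1) = 7, so one solution is u = 10·14 = 140, v = -1·14 = -14.
Solutions in u differ by 203/7 = 29; the one in [0, 29) is 140 mod 29 = 24.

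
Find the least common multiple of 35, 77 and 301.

lcm(35, 77) = 35·77/gcd = 2695/7 = 385
lcm(385, 301) = 385·301/gcd = 115885/7 = 16555

16555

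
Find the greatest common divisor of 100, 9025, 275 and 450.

gcd(100, 9025): 9025 = 90·100 + 25; 100 = 4·25 + 0 → 25
gcd(25, 275): 275 = 11·25 + 0 → 25
gcd(25, 450): 450 = 18·25 + 0 → 25

25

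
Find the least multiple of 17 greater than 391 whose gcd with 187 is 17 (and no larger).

187 = 17·11. Any m with gcd(m, 187) = 17 is a multiple of 17, say 17s, with s coprime to 11.
Need s > 391/17, so s ≥ 24. First s ≥ 24 with gcd(s, 11) = 1 is s = 24. Thus m = 17·24 = 408.

408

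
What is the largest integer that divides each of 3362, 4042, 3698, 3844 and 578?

2

gcd(3362, 4042): 4042 = 1·3362 + 680; 3362 = 4·680 + 642; 680 = 1·642 + 38; 642 = 16·38 + 34; 38 = 1·34 + 4; 34 = 8·4 + 2; 4 = 2·2 + 0 → 2
gcd(2, 3698): 3698 = 1849·2 + 0 → 2
gcd(2, 3844): 3844 = 1922·2 + 0 → 2
gcd(2, 578): 578 = 289·2 + 0 → 2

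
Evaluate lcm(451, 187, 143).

99671

451 = 11 · 41; 187 = 11 · 17; 143 = 11 · 13
lcm takes max exponent of each prime: 11 · 13 · 17 · 41 = 99671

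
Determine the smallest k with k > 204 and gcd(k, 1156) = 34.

gcd(k, 1156) = 34 forces 34 | k; write k = 34s. Then gcd(34s, 34·34) = 34·gcd(s, 34), so need gcd(s, 34) = 1.
34s > 204 gives s ≥ 7. The least s ≥ 7 coprime to 34 is 7, so k = 34·7 = 238.

238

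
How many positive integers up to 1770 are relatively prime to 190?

Prime factors of 190: 2, 5, 19. Count integers ≤ 1770 divisible by none of them.
By inclusion–exclusion: 1770 − ⌊1770/2⌋ − ⌊1770/5⌋ − ⌊1770/19⌋ + ⌊1770/10⌋ + ⌊1770/38⌋ + ⌊1770/95⌋ − ⌊1770/190⌋ = 670.

670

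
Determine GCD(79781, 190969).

361

79781 = 13 · 17 · 19²
190969 = 19² · 23²
Common: 19² = 361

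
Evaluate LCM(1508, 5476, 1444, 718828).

lcm(1508, 5476) = 1508·5476/gcd = 8257808/4 = 2064452
lcm(2064452, 1444) = 2064452·1444/gcd = 2981068688/4 = 745267172
lcm(745267172, 718828) = 745267172·718828/gcd = 535718910714416/4 = 133929727678604

133929727678604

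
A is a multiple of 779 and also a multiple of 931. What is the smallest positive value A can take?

38171

gcd first: 931 = 1·779 + 152; 779 = 5·152 + 19; 152 = 8·19 + 0 → gcd = 19
lcm = 779·931/gcd = 725249/19 = 38171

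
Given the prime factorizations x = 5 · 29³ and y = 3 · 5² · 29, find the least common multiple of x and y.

max exponent per prime: 3 · 5² · 29³ = 1829175

1829175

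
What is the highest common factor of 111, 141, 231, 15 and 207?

3

gcd(111, 141): 141 = 1·111 + 30; 111 = 3·30 + 21; 30 = 1·21 + 9; 21 = 2·9 + 3; 9 = 3·3 + 0 → 3
gcd(3, 231): 231 = 77·3 + 0 → 3
gcd(3, 15): 15 = 5·3 + 0 → 3
gcd(3, 207): 207 = 69·3 + 0 → 3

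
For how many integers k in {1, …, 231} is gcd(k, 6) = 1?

6 = 2·3. Inclusion–exclusion on these primes:
231 − ⌊231/2⌋ − ⌊231/3⌋ + ⌊231/6⌋ = 77

77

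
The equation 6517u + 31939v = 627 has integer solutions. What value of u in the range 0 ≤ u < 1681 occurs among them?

gcd(6517, 31939) = 19 (Euclid: 31939 = 4·6517 + 5871; 6517 = 1·5871 + 646; 5871 = 9·646 + 57; 646 = 11·57 + 19; 57 = 3·19 + 0), and 19 | 627.
Extended Euclid: 6517·(544) + 31939·(-111) = 19. Scale by 33: u₀ = 17952.
General solution u = u₀ + 1681t; reducing mod 1681 gives u = 1142 (and v = -233).

1142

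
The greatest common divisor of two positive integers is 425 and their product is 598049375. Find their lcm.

1407175

Since gcd(u,v)·lcm(u,v) = uv, lcm = 598049375/425 = 1407175.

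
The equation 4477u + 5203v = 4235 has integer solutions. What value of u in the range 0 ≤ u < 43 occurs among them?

Euclid: 5203 = 1·4477 + 726; 4477 = 6·726 + 121; 726 = 6·121 + 0 → gcd = 121; 4235 = 121·35.
Back-substitution yields 4477·(7) + 5203·(-6) = 121, so one solution is u = 7·35 = 245, v = -6·35 = -210.
Solutions in u differ by 5203/121 = 43; the one in [0, 43) is 245 mod 43 = 30.

30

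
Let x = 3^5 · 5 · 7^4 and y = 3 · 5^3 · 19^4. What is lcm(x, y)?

9504359400375

max exponent per prime: 3^5 · 5^3 · 7^4 · 19^4 = 9504359400375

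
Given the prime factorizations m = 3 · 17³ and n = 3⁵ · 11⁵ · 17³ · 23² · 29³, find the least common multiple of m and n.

2480653633699025829

max exponent per prime: 3⁵ · 11⁵ · 17³ · 23² · 29³ = 2480653633699025829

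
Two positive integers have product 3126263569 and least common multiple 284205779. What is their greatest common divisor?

11

From gcd × lcm = uv: gcd = 3126263569 / 284205779 = 11.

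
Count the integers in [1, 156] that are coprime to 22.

71

22 = 2·11. Inclusion–exclusion on these primes:
156 − ⌊156/2⌋ − ⌊156/11⌋ + ⌊156/22⌋ = 71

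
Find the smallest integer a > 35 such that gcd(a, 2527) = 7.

42

2527 = 7·361. Any a with gcd(a, 2527) = 7 is a multiple of 7, say 7s, with s coprime to 361.
Need s > 35/7, so s ≥ 6. First s ≥ 6 with gcd(s, 361) = 1 is s = 6. Thus a = 7·6 = 42.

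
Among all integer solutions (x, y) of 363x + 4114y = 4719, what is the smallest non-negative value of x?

Euclid: 4114 = 11·363 + 121; 363 = 3·121 + 0 → gcd = 121; 4719 = 121·39.
Back-substitution yields 363·(-11) + 4114·(1) = 121, so one solution is x = -11·39 = -429, y = 1·39 = 39.
Solutions in x differ by 4114/121 = 34; the one in [0, 34) is -429 mod 34 = 13.

13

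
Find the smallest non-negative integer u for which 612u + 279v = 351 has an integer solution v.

22

Euclid: 612 = 2·279 + 54; 279 = 5·54 + 9; 54 = 6·9 + 0 → gcd = 9; 351 = 9·39.
Back-substitution yields 612·(-5) + 279·(11) = 9, so one solution is u = -5·39 = -195, v = 11·39 = 429.
Solutions in u differ by 279/9 = 31; the one in [0, 31) is -195 mod 31 = 22.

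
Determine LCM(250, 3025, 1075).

1300750

250 = 2 · 5³; 3025 = 5² · 11²; 1075 = 5² · 43
lcm takes max exponent of each prime: 2 · 5³ · 11² · 43 = 1300750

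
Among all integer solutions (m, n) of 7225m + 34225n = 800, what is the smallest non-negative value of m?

1227

Euclid: 34225 = 4·7225 + 5325; 7225 = 1·5325 + 1900; 5325 = 2·1900 + 1525; 1900 = 1·1525 + 375; 1525 = 4·375 + 25; 375 = 15·25 + 0 → gcd = 25; 800 = 25·32.
Back-substitution yields 7225·(-90) + 34225·(19) = 25, so one solution is m = -90·32 = -2880, n = 19·32 = 608.
Solutions in m differ by 34225/25 = 1369; the one in [0, 1369) is -2880 mod 1369 = 1227.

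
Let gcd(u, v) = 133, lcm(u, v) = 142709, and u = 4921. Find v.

3857

Using uv = gcd(u,v)·lcm(u,v) = 133·142709 = 18980297, we get v = 18980297/4921 = 3857.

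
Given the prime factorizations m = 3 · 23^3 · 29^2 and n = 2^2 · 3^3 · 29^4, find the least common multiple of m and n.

max exponent per prime: 2^2 · 3^3 · 23^3 · 29^4 = 929392696116

929392696116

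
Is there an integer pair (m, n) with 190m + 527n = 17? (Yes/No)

Yes

gcd(190, 527): 527 = 2·190 + 147; 190 = 1·147 + 43; 147 = 3·43 + 18; 43 = 2·18 + 7; 18 = 2·7 + 4; 7 = 1·4 + 3; 4 = 1·3 + 1; 3 = 3·1 + 0 → 1
1 divides 17, so a solution exists.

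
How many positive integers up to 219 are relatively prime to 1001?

158

1001 = 7·11·13. Inclusion–exclusion on these primes:
219 − ⌊219/7⌋ − ⌊219/11⌋ − ⌊219/13⌋ + ⌊219/77⌋ + ⌊219/91⌋ + ⌊219/143⌋ − ⌊219/1001⌋ = 158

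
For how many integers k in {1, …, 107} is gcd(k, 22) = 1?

22 = 2·11. Inclusion–exclusion on these primes:
107 − ⌊107/2⌋ − ⌊107/11⌋ + ⌊107/22⌋ = 49

49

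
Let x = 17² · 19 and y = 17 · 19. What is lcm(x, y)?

max exponent per prime: 17² · 19 = 5491

5491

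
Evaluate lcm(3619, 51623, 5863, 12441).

3619 = 7 · 11 · 47; 51623 = 11 · 13 · 19²; 5863 = 11 · 13 · 41; 12441 = 3 · 11 · 13 · 29
lcm takes max exponent of each prime: 3 · 7 · 11 · 13 · 19² · 29 · 41 · 47 = 60581810289

60581810289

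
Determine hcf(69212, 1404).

69212 = 2² · 11³ · 13
1404 = 2² · 3³ · 13
Common: 2² · 13 = 52

52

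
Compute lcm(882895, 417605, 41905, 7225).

882895 = 5 · 13 · 17² · 47; 417605 = 5 · 17⁴; 41905 = 5 · 17² · 29; 7225 = 5² · 17²
lcm takes max exponent of each prime: 5² · 13 · 17⁴ · 29 · 47 = 36997714975

36997714975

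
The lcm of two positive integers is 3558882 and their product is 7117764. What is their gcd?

2

gcd·lcm = product, so gcd = 7117764/3558882 = 2.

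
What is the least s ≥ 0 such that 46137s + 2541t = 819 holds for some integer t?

gcd(46137, 2541) = 21 (Euclid: 46137 = 18·2541 + 399; 2541 = 6·399 + 147; 399 = 2·147 + 105; 147 = 1·105 + 42; 105 = 2·42 + 21; 42 = 2·21 + 0), and 21 | 819.
Extended Euclid: 46137·(51) + 2541·(-926) = 21. Scale by 39: s₀ = 1989.
General solution s = s₀ + 121k; reducing mod 121 gives s = 53 (and t = -962).

53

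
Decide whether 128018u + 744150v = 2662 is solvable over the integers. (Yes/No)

Yes

By Bézout, 128018u + 744150v = 2662 has integer solutions iff gcd(128018, 744150) | 2662.
Euclid: 744150 = 5·128018 + 104060; 128018 = 1·104060 + 23958; 104060 = 4·23958 + 8228; 23958 = 2·8228 + 7502; 8228 = 1·7502 + 726; 7502 = 10·726 + 242; 726 = 3·242 + 0. gcd = 242; 2662 mod 242 = 0. Yes.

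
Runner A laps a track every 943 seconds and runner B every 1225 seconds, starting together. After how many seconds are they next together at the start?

943 = 23 · 41; 1225 = 5² · 7²
max exponents: 5² · 7² · 23 · 41 = 1155175

1155175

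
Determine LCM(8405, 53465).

89874665

8405 = 5 · 41²; 53465 = 5 · 17² · 37
max exponents: 5 · 17² · 37 · 41² = 89874665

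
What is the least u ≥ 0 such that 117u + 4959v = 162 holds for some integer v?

Euclid: 4959 = 42·117 + 45; 117 = 2·45 + 27; 45 = 1·27 + 18; 27 = 1·18 + 9; 18 = 2·9 + 0 → gcd = 9; 162 = 9·18.
Back-substitution yields 117·(212) + 4959·(-5) = 9, so one solution is u = 212·18 = 3816, v = -5·18 = -90.
Solutions in u differ by 4959/9 = 551; the one in [0, 551) is 3816 mod 551 = 510.

510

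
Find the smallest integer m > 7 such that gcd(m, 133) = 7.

Multiples of 7 above 7: 7·2, 7·3, … . Need the cofactor coprime to 133/7 = 19.
Checking s = 2, 3, … the first with gcd(s, 19) = 1 is s = 2, giving 14.

14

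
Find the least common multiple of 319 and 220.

gcd first: 319 = 1·220 + 99; 220 = 2·99 + 22; 99 = 4·22 + 11; 22 = 2·11 + 0 → gcd = 11
lcm = 319·220/gcd = 70180/11 = 6380

6380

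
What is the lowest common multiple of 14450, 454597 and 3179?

lcm(14450, 454597) = 14450·454597/gcd = 6568926650/289 = 22729850
lcm(22729850, 3179) = 22729850·3179/gcd = 72258193150/3179 = 22729850

22729850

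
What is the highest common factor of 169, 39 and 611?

13

gcd(169, 39): 169 = 4·39 + 13; 39 = 3·13 + 0 → 13
gcd(13, 611): 611 = 47·13 + 0 → 13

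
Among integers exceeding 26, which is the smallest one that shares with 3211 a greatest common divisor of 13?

39

3211 = 13·247. Any m with gcd(m, 3211) = 13 is a multiple of 13, say 13s, with s coprime to 247.
Need s > 26/13, so s ≥ 3. First s ≥ 3 with gcd(s, 247) = 1 is s = 3. Thus m = 13·3 = 39.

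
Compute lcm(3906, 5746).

3906 = 2 · 3² · 7 · 31; 5746 = 2 · 13² · 17
max exponents: 2 · 3² · 7 · 13² · 17 · 31 = 11221938

11221938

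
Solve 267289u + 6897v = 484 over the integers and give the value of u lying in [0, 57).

16

Euclid: 267289 = 38·6897 + 5203; 6897 = 1·5203 + 1694; 5203 = 3·1694 + 121; 1694 = 14·121 + 0 → gcd = 121; 484 = 121·4.
Back-substitution yields 267289·(4) + 6897·(-155) = 121, so one solution is u = 4·4 = 16, v = -155·4 = -620.
Solutions in u differ by 6897/121 = 57; the one in [0, 57) is 16 mod 57 = 16.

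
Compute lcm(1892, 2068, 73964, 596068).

lcm(1892, 2068) = 1892·2068/gcd = 3912656/44 = 88924
lcm(88924, 73964) = 88924·73964/gcd = 6577174736/44 = 149481244
lcm(149481244, 596068) = 149481244·596068/gcd = 89100986148592/44 = 2025022412468

2025022412468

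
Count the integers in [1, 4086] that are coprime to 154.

1592

154 = 2·7·11. Inclusion–exclusion on these primes:
4086 − ⌊4086/2⌋ − ⌊4086/7⌋ − ⌊4086/11⌋ + ⌊4086/14⌋ + ⌊4086/22⌋ + ⌊4086/77⌋ − ⌊4086/154⌋ = 1592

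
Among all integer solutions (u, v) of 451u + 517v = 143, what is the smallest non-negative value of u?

Reduce mod 517: 451u ≡ 143 (mod 517). With g = gcd(451, 517) = 11 dividing 143, divide through: 41u ≡ 13 (mod 47).
Since gcd(41, 47) = 1, u ≡ 13·(41)⁻¹ ≡ 37 (mod 47). Smallest non-negative: 37.

37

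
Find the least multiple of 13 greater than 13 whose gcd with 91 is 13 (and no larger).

Multiples of 13 above 13: 13·2, 13·3, … . Need the cofactor coprime to 91/13 = 7.
Checking s = 2, 3, … the first with gcd(s, 7) = 1 is s = 2, giving 26.

26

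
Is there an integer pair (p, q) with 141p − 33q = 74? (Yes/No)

No

gcd(141, 33): 141 = 4·33 + 9; 33 = 3·9 + 6; 9 = 1·6 + 3; 6 = 2·3 + 0 → 3
3 does not divide 74, so a solution does not exist.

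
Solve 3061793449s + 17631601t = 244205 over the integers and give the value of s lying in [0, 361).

231

Euclid: 3061793449 = 173·17631601 + 11526476; 17631601 = 1·11526476 + 6105125; 11526476 = 1·6105125 + 5421351; 6105125 = 1·5421351 + 683774; 5421351 = 7·683774 + 634933; 683774 = 1·634933 + 48841; 634933 = 13·48841 + 0 → gcd = 48841; 244205 = 48841·5.
Back-substitution yields 3061793449·(-26) + 17631601·(4515) = 48841, so one solution is s = -26·5 = -130, t = 4515·5 = 22575.
Solutions in s differ by 17631601/48841 = 361; the one in [0, 361) is -130 mod 361 = 231.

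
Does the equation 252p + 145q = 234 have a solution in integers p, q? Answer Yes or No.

By Bézout, 252p + 145q = 234 has integer solutions iff gcd(252, 145) | 234.
Euclid: 252 = 1·145 + 107; 145 = 1·107 + 38; 107 = 2·38 + 31; 38 = 1·31 + 7; 31 = 4·7 + 3; 7 = 2·3 + 1; 3 = 3·1 + 0. gcd = 1; 234 mod 1 = 0. Yes.

Yes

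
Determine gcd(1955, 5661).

17

1955 = 5 · 17 · 23
5661 = 3² · 17 · 37
Common: 17 = 17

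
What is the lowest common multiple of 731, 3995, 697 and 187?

77475035

731 = 17 · 43; 3995 = 5 · 17 · 47; 697 = 17 · 41; 187 = 11 · 17
lcm takes max exponent of each prime: 5 · 11 · 17 · 41 · 43 · 47 = 77475035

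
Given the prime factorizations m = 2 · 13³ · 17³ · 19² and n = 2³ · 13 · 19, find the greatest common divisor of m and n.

min exponent per shared prime: 2 · 13 · 19 = 494

494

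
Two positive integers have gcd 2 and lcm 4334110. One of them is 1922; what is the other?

4510

Using pq = gcd(p,q)·lcm(p,q) = 2·4334110 = 8668220, we get q = 8668220/1922 = 4510.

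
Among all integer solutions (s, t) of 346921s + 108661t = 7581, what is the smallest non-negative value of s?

182

Reduce mod 108661: 346921s ≡ 7581 (mod 108661). With g = gcd(346921, 108661) = 361 dividing 7581, divide through: 961s ≡ 21 (mod 301).
Since gcd(961, 301) = 1, s ≡ 21·(961)⁻¹ ≡ 182 (mod 301). Smallest non-negative: 182.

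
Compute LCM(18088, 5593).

850136

gcd first: 18088 = 3·5593 + 1309; 5593 = 4·1309 + 357; 1309 = 3·357 + 238; 357 = 1·238 + 119; 238 = 2·119 + 0 → gcd = 119
lcm = 18088·5593/gcd = 101166184/119 = 850136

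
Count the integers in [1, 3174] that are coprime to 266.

1288

Prime factors of 266: 2, 7, 19. Count integers ≤ 3174 divisible by none of them.
By inclusion–exclusion: 3174 − ⌊3174/2⌋ − ⌊3174/7⌋ − ⌊3174/19⌋ + ⌊3174/14⌋ + ⌊3174/38⌋ + ⌊3174/133⌋ − ⌊3174/266⌋ = 1288.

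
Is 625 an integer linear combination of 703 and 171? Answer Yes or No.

No

gcd(703, 171): 703 = 4·171 + 19; 171 = 9·19 + 0 → 19
19 does not divide 625, so a solution does not exist.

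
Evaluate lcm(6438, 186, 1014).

6438 = 2 · 3 · 29 · 37; 186 = 2 · 3 · 31; 1014 = 2 · 3 · 13²
lcm takes max exponent of each prime: 2 · 3 · 13² · 29 · 31 · 37 = 33728682

33728682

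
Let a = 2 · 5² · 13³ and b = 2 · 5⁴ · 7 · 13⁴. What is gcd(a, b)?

109850

min exponent per shared prime: 2 · 5² · 13³ = 109850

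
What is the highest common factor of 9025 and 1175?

Euclid: 9025 = 7·1175 + 800; 1175 = 1·800 + 375; 800 = 2·375 + 50; 375 = 7·50 + 25; 50 = 2·25 + 0. Last nonzero remainder: 25.

25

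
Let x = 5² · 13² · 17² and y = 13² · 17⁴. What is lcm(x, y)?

max exponent per prime: 5² · 13² · 17⁴ = 352876225

352876225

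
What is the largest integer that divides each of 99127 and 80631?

289

99127 = 7³ · 17²
80631 = 3² · 17² · 31
Common: 17² = 289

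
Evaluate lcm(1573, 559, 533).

2773199

1573 = 11² · 13; 559 = 13 · 43; 533 = 13 · 41
lcm takes max exponent of each prime: 11² · 13 · 41 · 43 = 2773199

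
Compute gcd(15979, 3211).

15979 = 19 · 29²
3211 = 13² · 19
Common: 19 = 19

19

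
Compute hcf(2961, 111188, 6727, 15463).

gcd(2961, 111188): 111188 = 37·2961 + 1631; 2961 = 1·1631 + 1330; 1631 = 1·1330 + 301; 1330 = 4·301 + 126; 301 = 2·126 + 49; 126 = 2·49 + 28; 49 = 1·28 + 21; 28 = 1·21 + 7; 21 = 3·7 + 0 → 7
gcd(7, 6727): 6727 = 961·7 + 0 → 7
gcd(7, 15463): 15463 = 2209·7 + 0 → 7

7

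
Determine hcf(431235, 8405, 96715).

5

gcd(431235, 8405): 431235 = 51·8405 + 2580; 8405 = 3·2580 + 665; 2580 = 3·665 + 585; 665 = 1·585 + 80; 585 = 7·80 + 25; 80 = 3·25 + 5; 25 = 5·5 + 0 → 5
gcd(5, 96715): 96715 = 19343·5 + 0 → 5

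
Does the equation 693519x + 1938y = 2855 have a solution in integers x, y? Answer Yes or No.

gcd(693519, 1938): 693519 = 357·1938 + 1653; 1938 = 1·1653 + 285; 1653 = 5·285 + 228; 285 = 1·228 + 57; 228 = 4·57 + 0 → 57
57 does not divide 2855, so a solution does not exist.

No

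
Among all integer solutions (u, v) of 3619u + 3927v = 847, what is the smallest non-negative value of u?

10

gcd(3619, 3927) = 77 (Euclid: 3927 = 1·3619 + 308; 3619 = 11·308 + 231; 308 = 1·231 + 77; 231 = 3·77 + 0), and 77 | 847.
Extended Euclid: 3619·(-13) + 3927·(12) = 77. Scale by 11: u₀ = -143.
General solution u = u₀ + 51t; reducing mod 51 gives u = 10 (and v = -9).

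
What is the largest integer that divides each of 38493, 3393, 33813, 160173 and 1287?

gcd(38493, 3393): 38493 = 11·3393 + 1170; 3393 = 2·1170 + 1053; 1170 = 1·1053 + 117; 1053 = 9·117 + 0 → 117
gcd(117, 33813): 33813 = 289·117 + 0 → 117
gcd(117, 160173): 160173 = 1369·117 + 0 → 117
gcd(117, 1287): 1287 = 11·117 + 0 → 117

117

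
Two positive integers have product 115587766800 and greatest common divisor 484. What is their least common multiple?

For any two positive integers, gcd × lcm equals their product. Hence lcm = 115587766800 / 484 = 238817700.

238817700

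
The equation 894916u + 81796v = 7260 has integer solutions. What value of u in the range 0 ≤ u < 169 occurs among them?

83

Euclid: 894916 = 10·81796 + 76956; 81796 = 1·76956 + 4840; 76956 = 15·4840 + 4356; 4840 = 1·4356 + 484; 4356 = 9·484 + 0 → gcd = 484; 7260 = 484·15.
Back-substitution yields 894916·(-17) + 81796·(186) = 484, so one solution is u = -17·15 = -255, v = 186·15 = 2790.
Solutions in u differ by 81796/484 = 169; the one in [0, 169) is -255 mod 169 = 83.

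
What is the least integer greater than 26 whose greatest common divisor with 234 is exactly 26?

234 = 26·9. Any x with gcd(x, 234) = 26 is a multiple of 26, say 26s, with s coprime to 9.
Need s > 26/26, so s ≥ 2. First s ≥ 2 with gcd(s, 9) = 1 is s = 2. Thus x = 26·2 = 52.

52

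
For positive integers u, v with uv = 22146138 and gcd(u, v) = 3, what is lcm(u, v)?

7382046

Since gcd(u,v)·lcm(u,v) = uv, lcm = 22146138/3 = 7382046.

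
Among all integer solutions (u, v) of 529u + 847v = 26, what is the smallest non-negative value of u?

213

Reduce mod 847: 529u ≡ 26 (mod 847). With g = gcd(529, 847) = 1 dividing 26, divide through: 529u ≡ 26 (mod 847).
Since gcd(529, 847) = 1, u ≡ 26·(529)⁻¹ ≡ 213 (mod 847). Smallest non-negative: 213.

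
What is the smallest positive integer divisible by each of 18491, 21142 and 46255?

149444446910

18491 = 11 · 41²; 21142 = 2 · 11 · 31²; 46255 = 5 · 11 · 29²
lcm takes max exponent of each prime: 2 · 5 · 11 · 29² · 31² · 41² = 149444446910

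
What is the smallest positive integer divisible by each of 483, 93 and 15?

74865

lcm(483, 93) = 483·93/gcd = 44919/3 = 14973
lcm(14973, 15) = 14973·15/gcd = 224595/3 = 74865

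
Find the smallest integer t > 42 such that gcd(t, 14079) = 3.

45

gcd(t, 14079) = 3 forces 3 | t; write t = 3s. Then gcd(3s, 3·4693) = 3·gcd(s, 4693), so need gcd(s, 4693) = 1.
3s > 42 gives s ≥ 15. The least s ≥ 15 coprime to 4693 is 15, so t = 3·15 = 45.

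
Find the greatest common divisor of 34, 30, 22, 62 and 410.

gcd(34, 30): 34 = 1·30 + 4; 30 = 7·4 + 2; 4 = 2·2 + 0 → 2
gcd(2, 22): 22 = 11·2 + 0 → 2
gcd(2, 62): 62 = 31·2 + 0 → 2
gcd(2, 410): 410 = 205·2 + 0 → 2

2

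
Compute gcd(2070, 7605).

Euclid: 7605 = 3·2070 + 1395; 2070 = 1·1395 + 675; 1395 = 2·675 + 45; 675 = 15·45 + 0. Last nonzero remainder: 45.

45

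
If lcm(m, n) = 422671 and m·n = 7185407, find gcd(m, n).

17

From gcd × lcm = mn: gcd = 7185407 / 422671 = 17.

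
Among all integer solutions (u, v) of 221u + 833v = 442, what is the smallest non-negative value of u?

2

Euclid: 833 = 3·221 + 170; 221 = 1·170 + 51; 170 = 3·51 + 17; 51 = 3·17 + 0 → gcd = 17; 442 = 17·26.
Back-substitution yields 221·(-15) + 833·(4) = 17, so one solution is u = -15·26 = -390, v = 4·26 = 104.
Solutions in u differ by 833/17 = 49; the one in [0, 49) is -390 mod 49 = 2.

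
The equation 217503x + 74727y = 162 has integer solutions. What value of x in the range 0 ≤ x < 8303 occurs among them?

gcd(217503, 74727) = 9 (Euclid: 217503 = 2·74727 + 68049; 74727 = 1·68049 + 6678; 68049 = 10·6678 + 1269; 6678 = 5·1269 + 333; 1269 = 3·333 + 270; 333 = 1·270 + 63; 270 = 4·63 + 18; 63 = 3·18 + 9; 18 = 2·9 + 0), and 9 | 162.
Extended Euclid: 217503·(-3592) + 74727·(10455) = 9. Scale by 18: x₀ = -64656.
General solution x = x₀ + 8303t; reducing mod 8303 gives x = 1768 (and y = -5146).

1768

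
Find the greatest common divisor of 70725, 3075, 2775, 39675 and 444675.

gcd(70725, 3075): 70725 = 23·3075 + 0 → 3075
gcd(3075, 2775): 3075 = 1·2775 + 300; 2775 = 9·300 + 75; 300 = 4·75 + 0 → 75
gcd(75, 39675): 39675 = 529·75 + 0 → 75
gcd(75, 444675): 444675 = 5929·75 + 0 → 75

75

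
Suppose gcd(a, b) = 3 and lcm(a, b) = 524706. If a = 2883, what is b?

a·b = gcd·lcm = 3·524706 = 1574118, so b = 1574118/2883 = 546.

546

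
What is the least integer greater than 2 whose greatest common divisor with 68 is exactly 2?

6

Multiples of 2 above 2: 2·2, 2·3, … . Need the cofactor coprime to 68/2 = 34.
Checking s = 2, 3, … the first with gcd(s, 34) = 1 is s = 3, giving 6.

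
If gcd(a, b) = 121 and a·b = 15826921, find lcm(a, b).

130801

For any two positive integers, gcd × lcm equals their product. Hence lcm = 15826921 / 121 = 130801.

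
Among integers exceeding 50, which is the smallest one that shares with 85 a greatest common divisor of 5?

85 = 5·17. Any k with gcd(k, 85) = 5 is a multiple of 5, say 5s, with s coprime to 17.
Need s > 50/5, so s ≥ 11. First s ≥ 11 with gcd(s, 17) = 1 is s = 11. Thus k = 5·11 = 55.

55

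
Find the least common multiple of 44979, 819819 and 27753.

32404985613

44979 = 3 · 11 · 29 · 47; 819819 = 3² · 7² · 11 · 13²; 27753 = 3 · 11 · 29²
lcm takes max exponent of each prime: 3² · 7² · 11 · 13² · 29² · 47 = 32404985613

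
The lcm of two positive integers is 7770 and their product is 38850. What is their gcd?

From gcd × lcm = mn: gcd = 38850 / 7770 = 5.

5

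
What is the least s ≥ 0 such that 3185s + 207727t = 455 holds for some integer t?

9131

gcd(3185, 207727) = 13 (Euclid: 207727 = 65·3185 + 702; 3185 = 4·702 + 377; 702 = 1·377 + 325; 377 = 1·325 + 52; 325 = 6·52 + 13; 52 = 4·13 + 0), and 13 | 455.
Extended Euclid: 3185·(-3848) + 207727·(59) = 13. Scale by 35: s₀ = -134680.
General solution s = s₀ + 15979k; reducing mod 15979 gives s = 9131 (and t = -140).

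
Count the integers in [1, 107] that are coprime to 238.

43

Prime factors of 238: 2, 7, 17. Count integers ≤ 107 divisible by none of them.
By inclusion–exclusion: 107 − ⌊107/2⌋ − ⌊107/7⌋ − ⌊107/17⌋ + ⌊107/14⌋ + ⌊107/34⌋ + ⌊107/119⌋ − ⌊107/238⌋ = 43.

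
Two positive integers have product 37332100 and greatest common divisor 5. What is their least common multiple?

gcd·lcm = product, so lcm = 37332100/5 = 7466420.

7466420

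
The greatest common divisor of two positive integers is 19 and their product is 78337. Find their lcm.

4123

For any two positive integers, gcd × lcm equals their product. Hence lcm = 78337 / 19 = 4123.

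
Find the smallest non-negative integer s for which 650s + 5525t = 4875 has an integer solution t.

Euclid: 5525 = 8·650 + 325; 650 = 2·325 + 0 → gcd = 325; 4875 = 325·15.
Back-substitution yields 650·(-8) + 5525·(1) = 325, so one solution is s = -8·15 = -120, t = 1·15 = 15.
Solutions in s differ by 5525/325 = 17; the one in [0, 17) is -120 mod 17 = 16.

16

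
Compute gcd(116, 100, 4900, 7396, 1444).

4

gcd(116, 100): 116 = 1·100 + 16; 100 = 6·16 + 4; 16 = 4·4 + 0 → 4
gcd(4, 4900): 4900 = 1225·4 + 0 → 4
gcd(4, 7396): 7396 = 1849·4 + 0 → 4
gcd(4, 1444): 1444 = 361·4 + 0 → 4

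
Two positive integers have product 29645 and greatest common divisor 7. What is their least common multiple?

4235

For any two positive integers, gcd × lcm equals their product. Hence lcm = 29645 / 7 = 4235.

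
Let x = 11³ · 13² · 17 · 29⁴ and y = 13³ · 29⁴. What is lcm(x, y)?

max exponent per prime: 11³ · 13³ · 17 · 29⁴ = 35160012869839

35160012869839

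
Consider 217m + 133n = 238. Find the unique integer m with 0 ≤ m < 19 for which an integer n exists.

Reduce mod 133: 217m ≡ 238 (mod 133). With g = gcd(217, 133) = 7 dividing 238, divide through: 31m ≡ 34 (mod 19).
Since gcd(31, 19) = 1, m ≡ 34·(31)⁻¹ ≡ 6 (mod 19). Smallest non-negative: 6.

6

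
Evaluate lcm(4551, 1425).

gcd first: 4551 = 3·1425 + 276; 1425 = 5·276 + 45; 276 = 6·45 + 6; 45 = 7·6 + 3; 6 = 2·3 + 0 → gcd = 3
lcm = 4551·1425/gcd = 6485175/3 = 2161725

2161725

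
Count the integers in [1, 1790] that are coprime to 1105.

1245

1105 = 5·13·17. Inclusion–exclusion on these primes:
1790 − ⌊1790/5⌋ − ⌊1790/13⌋ − ⌊1790/17⌋ + ⌊1790/65⌋ + ⌊1790/85⌋ + ⌊1790/221⌋ − ⌊1790/1105⌋ = 1245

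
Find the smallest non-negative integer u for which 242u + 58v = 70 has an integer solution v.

7

gcd(242, 58) = 2 (Euclid: 242 = 4·58 + 10; 58 = 5·10 + 8; 10 = 1·8 + 2; 8 = 4·2 + 0), and 2 | 70.
Extended Euclid: 242·(6) + 58·(-25) = 2. Scale by 35: u₀ = 210.
General solution u = u₀ + 29t; reducing mod 29 gives u = 7 (and v = -28).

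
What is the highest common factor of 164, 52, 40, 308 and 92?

164 = 2² · 41; 52 = 2² · 13; 40 = 2³ · 5; 308 = 2² · 7 · 11; 92 = 2² · 23
gcd takes min exponent of each prime: 2² = 4

4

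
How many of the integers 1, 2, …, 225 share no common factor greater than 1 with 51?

141

51 = 3·17. Inclusion–exclusion on these primes:
225 − ⌊225/3⌋ − ⌊225/17⌋ + ⌊225/51⌋ = 141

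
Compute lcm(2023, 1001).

2023 = 7 · 17²; 1001 = 7 · 11 · 13
max exponents: 7 · 11 · 13 · 17² = 289289

289289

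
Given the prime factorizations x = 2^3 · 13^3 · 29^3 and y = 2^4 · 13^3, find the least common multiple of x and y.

857322128

max exponent per prime: 2^4 · 13^3 · 29^3 = 857322128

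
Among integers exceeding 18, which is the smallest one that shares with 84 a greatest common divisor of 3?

84 = 3·28. Any a with gcd(a, 84) = 3 is a multiple of 3, say 3s, with s coprime to 28.
Need s > 18/3, so s ≥ 7. First s ≥ 7 with gcd(s, 28) = 1 is s = 9. Thus a = 3·9 = 27.

27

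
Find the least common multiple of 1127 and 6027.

1127 = 7² · 23; 6027 = 3 · 7² · 41
max exponents: 3 · 7² · 23 · 41 = 138621

138621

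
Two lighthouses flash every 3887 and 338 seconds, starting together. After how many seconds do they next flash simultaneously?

7774

gcd first: 3887 = 11·338 + 169; 338 = 2·169 + 0 → gcd = 169
lcm = 3887·338/gcd = 1313806/169 = 7774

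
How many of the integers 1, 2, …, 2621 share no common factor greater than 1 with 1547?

1952

Prime factors of 1547: 7, 13, 17. Count integers ≤ 2621 divisible by none of them.
By inclusion–exclusion: 2621 − ⌊2621/7⌋ − ⌊2621/13⌋ − ⌊2621/17⌋ + ⌊2621/91⌋ + ⌊2621/119⌋ + ⌊2621/221⌋ − ⌊2621/1547⌋ = 1952.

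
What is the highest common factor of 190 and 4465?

Euclid: 4465 = 23·190 + 95; 190 = 2·95 + 0. Last nonzero remainder: 95.

95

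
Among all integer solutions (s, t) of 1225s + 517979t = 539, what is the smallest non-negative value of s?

3806

gcd(1225, 517979) = 49 (Euclid: 517979 = 422·1225 + 1029; 1225 = 1·1029 + 196; 1029 = 5·196 + 49; 196 = 4·49 + 0), and 49 | 539.
Extended Euclid: 1225·(-2537) + 517979·(6) = 49. Scale by 11: s₀ = -27907.
General solution s = s₀ + 10571k; reducing mod 10571 gives s = 3806 (and t = -9).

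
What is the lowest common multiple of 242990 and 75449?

1666668410

gcd first: 242990 = 3·75449 + 16643; 75449 = 4·16643 + 8877; 16643 = 1·8877 + 7766; 8877 = 1·7766 + 1111; 7766 = 6·1111 + 1100; 1111 = 1·1100 + 11; 1100 = 100·11 + 0 → gcd = 11
lcm = 242990·75449/gcd = 18333352510/11 = 1666668410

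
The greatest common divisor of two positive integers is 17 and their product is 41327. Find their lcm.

gcd·lcm = product, so lcm = 41327/17 = 2431.

2431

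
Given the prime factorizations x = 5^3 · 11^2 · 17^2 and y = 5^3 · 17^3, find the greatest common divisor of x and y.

36125

min exponent per shared prime: 5^3 · 17^2 = 36125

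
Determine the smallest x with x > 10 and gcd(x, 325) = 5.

Multiples of 5 above 10: 5·3, 5·4, … . Need the cofactor coprime to 325/5 = 65.
Checking s = 3, 4, … the first with gcd(s, 65) = 1 is s = 3, giving 15.

15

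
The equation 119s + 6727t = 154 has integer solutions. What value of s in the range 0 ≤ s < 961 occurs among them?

397

Reduce mod 6727: 119s ≡ 154 (mod 6727). With g = gcd(119, 6727) = 7 dividing 154, divide through: 17s ≡ 22 (mod 961).
Since gcd(17, 961) = 1, s ≡ 22·(17)⁻¹ ≡ 397 (mod 961). Smallest non-negative: 397.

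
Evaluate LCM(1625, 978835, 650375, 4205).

1625 = 5³ · 13; 978835 = 5 · 11 · 13 · 37²; 650375 = 5³ · 11² · 43; 4205 = 5 · 29²
lcm takes max exponent of each prime: 5³ · 11² · 13 · 29² · 37² · 43 = 9734342778875

9734342778875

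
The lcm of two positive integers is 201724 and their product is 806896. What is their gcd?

4

From gcd × lcm = uv: gcd = 806896 / 201724 = 4.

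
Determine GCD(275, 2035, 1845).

5

gcd(275, 2035): 2035 = 7·275 + 110; 275 = 2·110 + 55; 110 = 2·55 + 0 → 55
gcd(55, 1845): 1845 = 33·55 + 30; 55 = 1·30 + 25; 30 = 1·25 + 5; 25 = 5·5 + 0 → 5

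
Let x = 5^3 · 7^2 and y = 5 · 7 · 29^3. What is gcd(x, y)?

min exponent per shared prime: 5 · 7 = 35

35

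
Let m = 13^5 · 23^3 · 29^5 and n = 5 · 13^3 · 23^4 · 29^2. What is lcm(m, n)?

10655850025313502685

max exponent per prime: 5 · 13^5 · 23^4 · 29^5 = 10655850025313502685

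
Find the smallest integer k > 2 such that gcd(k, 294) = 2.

gcd(k, 294) = 2 forces 2 | k; write k = 2s. Then gcd(2s, 2·147) = 2·gcd(s, 147), so need gcd(s, 147) = 1.
2s > 2 gives s ≥ 2. The least s ≥ 2 coprime to 147 is 2, so k = 2·2 = 4.

4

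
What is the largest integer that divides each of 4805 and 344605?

Euclid: 344605 = 71·4805 + 3450; 4805 = 1·3450 + 1355; 3450 = 2·1355 + 740; 1355 = 1·740 + 615; 740 = 1·615 + 125; 615 = 4·125 + 115; 125 = 1·115 + 10; 115 = 11·10 + 5; 10 = 2·5 + 0. Last nonzero remainder: 5.

5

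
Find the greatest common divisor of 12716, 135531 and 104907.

gcd(12716, 135531): 135531 = 10·12716 + 8371; 12716 = 1·8371 + 4345; 8371 = 1·4345 + 4026; 4345 = 1·4026 + 319; 4026 = 12·319 + 198; 319 = 1·198 + 121; 198 = 1·121 + 77; 121 = 1·77 + 44; 77 = 1·44 + 33; 44 = 1·33 + 11; 33 = 3·11 + 0 → 11
gcd(11, 104907): 104907 = 9537·11 + 0 → 11

11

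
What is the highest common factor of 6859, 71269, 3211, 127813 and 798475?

19

gcd(6859, 71269): 71269 = 10·6859 + 2679; 6859 = 2·2679 + 1501; 2679 = 1·1501 + 1178; 1501 = 1·1178 + 323; 1178 = 3·323 + 209; 323 = 1·209 + 114; 209 = 1·114 + 95; 114 = 1·95 + 19; 95 = 5·19 + 0 → 19
gcd(19, 3211): 3211 = 169·19 + 0 → 19
gcd(19, 127813): 127813 = 6727·19 + 0 → 19
gcd(19, 798475): 798475 = 42025·19 + 0 → 19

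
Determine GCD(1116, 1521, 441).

9

1116 = 2² · 3² · 31; 1521 = 3² · 13²; 441 = 3² · 7²
gcd takes min exponent of each prime: 3² = 9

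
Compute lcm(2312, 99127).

793016

2312 = 2³ · 17²; 99127 = 7³ · 17²
max exponents: 2³ · 7³ · 17² = 793016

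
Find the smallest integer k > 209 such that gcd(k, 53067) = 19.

247

gcd(k, 53067) = 19 forces 19 | k; write k = 19s. Then gcd(19s, 19·2793) = 19·gcd(s, 2793), so need gcd(s, 2793) = 1.
19s > 209 gives s ≥ 12. The least s ≥ 12 coprime to 2793 is 13, so k = 19·13 = 247.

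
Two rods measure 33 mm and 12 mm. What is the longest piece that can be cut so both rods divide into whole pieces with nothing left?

33 = 3 · 11
12 = 2² · 3
Common: 3 = 3

3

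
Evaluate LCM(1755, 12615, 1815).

1755 = 3³ · 5 · 13; 12615 = 3 · 5 · 29²; 1815 = 3 · 5 · 11²
lcm takes max exponent of each prime: 3³ · 5 · 11² · 13 · 29² = 178590555

178590555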